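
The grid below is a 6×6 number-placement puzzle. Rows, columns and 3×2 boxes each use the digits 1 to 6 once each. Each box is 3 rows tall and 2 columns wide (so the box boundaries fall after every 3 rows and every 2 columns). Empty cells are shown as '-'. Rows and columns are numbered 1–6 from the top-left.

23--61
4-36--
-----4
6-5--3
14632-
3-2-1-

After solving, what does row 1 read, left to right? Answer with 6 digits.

R1C3 = 4: row 1 has {1,2,3,6}; col 3 has {2,3,5,6}; box has {3,6} → only 4 remains.
R1C4 = 5: row 1 has {1,2,3,4,6}; col 4 has {3,6}; box has {3,4,6} → only 5 remains.

234561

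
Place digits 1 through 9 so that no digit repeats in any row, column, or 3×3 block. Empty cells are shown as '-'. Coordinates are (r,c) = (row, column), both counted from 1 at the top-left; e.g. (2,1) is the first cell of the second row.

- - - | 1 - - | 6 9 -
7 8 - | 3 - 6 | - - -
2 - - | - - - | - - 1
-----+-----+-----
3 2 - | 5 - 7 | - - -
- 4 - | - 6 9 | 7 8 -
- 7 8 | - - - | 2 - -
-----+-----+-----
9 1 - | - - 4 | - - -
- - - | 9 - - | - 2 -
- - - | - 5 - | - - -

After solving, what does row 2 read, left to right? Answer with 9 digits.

781396542

(5,4) = 2: row 5 has {4,6,7,8,9}; col 4 has {1,3,5,9}; box has {5,6,7,9} → only 2 remains.
(6,4) = 4: row 6 has {2,7,8}; col 4 has {1,2,3,5,9}; box has {2,5,6,7,9} → only 4 remains.
(2,3) = 1: in row 2, 1 can only go here (every other open cell in that row sees a 1).
(5,3) = 5: row 5 has {2,4,6,7,8,9}; col 3 has {1,8}; box has {2,3,4,7,8} → only 5 remains.
(5,9) = 3: row 5 has {2,4,5,6,7,8,9}; col 9 has {1}; box has {2,7,8} → only 3 remains.
(5,1) = 1: row 5 has {2,3,4,5,6,7,8,9}; col 1 has {2,3,7,9}; box has {2,3,4,5,7,8} → only 1 remains.
(6,1) = 6: row 6 has {2,4,7,8}; col 1 has {1,2,3,7,9}; box has {1,2,3,4,5,7,8} → only 6 remains.
(4,3) = 9: row 4 has {2,3,5,7}; col 3 has {1,5,8}; box has {1,2,3,4,5,6,7,8} → only 9 remains.
(2,5) = 9: in row 2, 9 can only go here (every other open cell in that row sees a 9).
(2,9) = 2: in row 2, 2 can only go here (every other open cell in that row sees a 2).
(3,2) = 9: in row 3, 9 can only go here (every other open cell in that row sees a 9).
(3,3) = 6: in row 3, 6 can only go here (every other open cell in that row sees a 6).
(4,5) = 8: in row 4, 8 can only go here (every other open cell in that row sees an 8).
(6,9) = 9: in row 6, 9 can only go here (every other open cell in that row sees a 9).
(6,8) = 5: in row 6, 5 can only go here (every other open cell in that row sees a 5).
(2,8) = 4: row 2 has {1,2,3,6,7,8,9}; col 8 has {2,5,8,9}; box has {1,2,6,9} → only 4 remains.
(2,7) = 5: row 2 has {1,2,3,4,6,7,8,9}; col 7 has {2,6,7}; box has {1,2,4,6,9} → only 5 remains.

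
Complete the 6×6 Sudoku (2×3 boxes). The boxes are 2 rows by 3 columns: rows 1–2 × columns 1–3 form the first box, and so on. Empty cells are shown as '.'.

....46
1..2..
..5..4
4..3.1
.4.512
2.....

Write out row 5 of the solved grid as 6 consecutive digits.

r1c4 = 1: row 1 has {4,6}; col 4 has {2,3,5}; box has {2,4,6} → only 1 remains.
r3c4 = 6: row 3 has {4,5}; col 4 has {1,2,3,5}; box has {1,3,4} → only 6 remains.
r3c5 = 2: row 3 has {4,5,6}; col 5 has {1,4}; box has {1,3,4,6} → only 2 remains.
r4c5 = 5: row 4 has {1,3,4}; col 5 has {1,2,4}; box has {1,2,3,4,6} → only 5 remains.
r6c4 = 4: row 6 has {2}; col 4 has {1,2,3,5,6}; box has {1,2,5} → only 4 remains.
r6c6 = 3: row 6 has {2,4}; col 6 has {1,2,4,6}; box has {1,2,4,5} → only 3 remains.
r2c5 = 3: row 2 has {1,2}; col 5 has {1,2,4,5}; box has {1,2,4,6} → only 3 remains.
r2c6 = 5: row 2 has {1,2,3}; col 6 has {1,2,3,4,6}; box has {1,2,3,4,6} → only 5 remains.
r3c1 = 3: row 3 has {2,4,5,6}; col 1 has {1,2,4}; box has {4,5} → only 3 remains.
r3c2 = 1: row 3 has {2,3,4,5,6}; col 2 has {4}; box has {3,4,5} → only 1 remains.
r5c1 = 6: row 5 has {1,2,4,5}; col 1 has {1,2,3,4}; box has {2,4} → only 6 remains.
r5c3 = 3: row 5 has {1,2,4,5,6}; col 3 has {5}; box has {2,4,6} → only 3 remains.

643512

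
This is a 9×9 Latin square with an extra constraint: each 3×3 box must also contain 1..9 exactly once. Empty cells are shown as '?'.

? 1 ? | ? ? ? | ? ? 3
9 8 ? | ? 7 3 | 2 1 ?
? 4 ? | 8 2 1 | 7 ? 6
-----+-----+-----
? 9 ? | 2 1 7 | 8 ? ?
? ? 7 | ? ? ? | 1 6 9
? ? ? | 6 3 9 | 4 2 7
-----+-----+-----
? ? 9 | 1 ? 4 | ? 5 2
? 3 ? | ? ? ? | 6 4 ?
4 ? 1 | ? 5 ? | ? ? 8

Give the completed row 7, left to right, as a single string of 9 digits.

r3c8 = 9 (sole candidate).
r4c8 = 3 (sole candidate).
r4c9 = 5 (sole candidate).
r6c2 = 5 (sole candidate).
r6c3 = 8 (sole candidate).
r7c7 = 3: row 7 has {1,2,4,5,9}; col 7 has {1,2,4,6,7,8}; box has {2,4,5,6,8} → only 3 remains.
r8c9 = 1 (sole candidate).
r9c7 = 9 (sole candidate).
r9c8 = 7 (sole candidate).
r1c7 = 5 (sole candidate).
r1c8 = 8 (sole candidate).
r2c9 = 4 (sole candidate).
r4c1 = 6 (sole candidate).
r4c3 = 4 (sole candidate).
r5c2 = 2 (sole candidate).
r6c1 = 1 (sole candidate).
r9c2 = 6 (sole candidate).
r9c4 = 3 (sole candidate).
r9c6 = 2 (sole candidate).
r1c6 = 6 (sole candidate).
r2c4 = 5 (sole candidate).
r5c1 = 3 (sole candidate).
r5c4 = 4 (sole candidate).
r5c5 = 8 (sole candidate).
r5c6 = 5 (sole candidate).
r7c2 = 7: row 7 has {1,2,3,4,5,9}; col 2 has {1,2,3,4,5,6,8,9}; box has {1,3,4,6,9} → only 7 remains.
r7c5 = 6: row 7 has {1,2,3,4,5,7,9}; col 5 has {1,2,3,5,7,8}; box has {1,2,3,4,5} → only 6 remains.
r8c5 = 9 (sole candidate).
r8c6 = 8 (sole candidate).
r1c3 = 2 (sole candidate).
r1c4 = 9 (sole candidate).
r1c5 = 4 (sole candidate).
r2c3 = 6 (sole candidate).
r3c1 = 5 (sole candidate).
r3c3 = 3 (sole candidate).
r7c1 = 8: row 7 has {1,2,3,4,5,6,7,9}; col 1 has {1,3,4,5,6,9}; box has {1,3,4,6,7,9} → only 8 remains.

879164352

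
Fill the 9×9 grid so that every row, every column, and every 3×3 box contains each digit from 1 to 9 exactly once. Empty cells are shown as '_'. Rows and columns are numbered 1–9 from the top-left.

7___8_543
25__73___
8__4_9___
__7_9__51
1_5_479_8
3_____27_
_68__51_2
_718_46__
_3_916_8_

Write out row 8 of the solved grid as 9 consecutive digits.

971824635

row 2, column 7 = 8 (sole candidate).
row 3, column 2 = 1 (sole candidate).
row 3, column 7 = 7 (sole candidate).
row 3, column 9 = 6 (sole candidate).
row 5, column 2 = 2 (sole candidate).
row 6, column 9 = 4 (sole candidate).
row 7, column 5 = 3 (sole candidate).
row 7, column 8 = 9 (sole candidate).
row 8, column 5 = 2: row 8 has {1,4,6,7,8}; col 5 has {1,3,4,7,8,9}; box has {1,3,4,5,6,8,9} → only 2 remains.
row 8, column 8 = 3: row 8 has {1,2,4,6,7,8}; col 8 has {4,5,7,8,9}; box has {1,2,6,8,9} → only 3 remains.
row 8, column 9 = 5: row 8 has {1,2,3,4,6,7,8}; col 9 has {1,2,3,4,6,8}; box has {1,2,3,6,8,9} → only 5 remains.
row 9, column 7 = 4 (sole candidate).
row 9, column 9 = 7 (sole candidate).
row 1, column 2 = 9 (sole candidate).
row 1, column 3 = 6 (sole candidate).
row 2, column 3 = 4 (sole candidate).
row 2, column 8 = 1 (sole candidate).
row 2, column 9 = 9 (sole candidate).
row 3, column 3 = 3 (sole candidate).
row 3, column 5 = 5 (sole candidate).
row 3, column 8 = 2 (sole candidate).
row 4, column 7 = 3 (sole candidate).
row 5, column 8 = 6 (sole candidate).
row 6, column 2 = 8 (sole candidate).
row 6, column 3 = 9 (sole candidate).
row 6, column 5 = 6 (sole candidate).
row 6, column 6 = 1 (sole candidate).
row 7, column 1 = 4 (sole candidate).
row 7, column 4 = 7 (sole candidate).
row 8, column 1 = 9: row 8 has {1,2,3,4,5,6,7,8}; col 1 has {1,2,3,4,7,8}; box has {1,3,4,6,7,8} → only 9 remains.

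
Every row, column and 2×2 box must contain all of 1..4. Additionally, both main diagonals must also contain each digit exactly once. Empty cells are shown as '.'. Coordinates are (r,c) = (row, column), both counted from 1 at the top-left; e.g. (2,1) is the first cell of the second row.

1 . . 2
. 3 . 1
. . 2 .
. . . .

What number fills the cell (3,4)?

(1,2) = 4 (sole candidate).
(1,3) = 3 (sole candidate).
(2,1) = 2 (sole candidate).
(2,3) = 4 (sole candidate).
(3,2) = 1 (sole candidate).
(4,1) = 3 (sole candidate).
(4,2) = 2 (sole candidate).
(4,3) = 1 (sole candidate).
(4,4) = 4 (sole candidate).
(3,1) = 4 (sole candidate).
(3,4) = 3: row 3 has {1,2,4}; col 4 has {1,2,4}; box has {1,2,4} → only 3 remains.

3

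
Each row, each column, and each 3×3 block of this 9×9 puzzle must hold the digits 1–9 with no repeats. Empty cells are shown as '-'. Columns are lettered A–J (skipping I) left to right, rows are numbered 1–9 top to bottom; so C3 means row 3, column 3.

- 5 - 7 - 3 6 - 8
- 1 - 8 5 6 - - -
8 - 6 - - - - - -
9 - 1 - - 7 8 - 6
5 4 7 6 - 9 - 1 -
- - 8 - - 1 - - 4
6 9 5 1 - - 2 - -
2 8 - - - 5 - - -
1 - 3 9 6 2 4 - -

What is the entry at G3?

5

A1 = 4 (sole candidate).
F3 = 4 (sole candidate).
G5 = 3 (sole candidate).
J5 = 2 (sole candidate).
A6 = 3 (sole candidate).
E6 = 2 (sole candidate).
F7 = 8 (sole candidate).
C8 = 4 (sole candidate).
D8 = 3 (sole candidate).
E8 = 7 (sole candidate).
B9 = 7 (sole candidate).
J9 = 5 (sole candidate).
A2 = 7 (sole candidate).
G2 = 9 (sole candidate).
J2 = 3 (sole candidate).
D3 = 2 (sole candidate).
B4 = 2 (sole candidate).
H4 = 5 (sole candidate).
E5 = 8 (sole candidate).
B6 = 6 (sole candidate).
D6 = 5 (sole candidate).
G6 = 7 (sole candidate).
H6 = 9 (sole candidate).
E7 = 4 (sole candidate).
J7 = 7 (sole candidate).
G8 = 1 (sole candidate).
H8 = 6 (sole candidate).
J8 = 9 (sole candidate).
H9 = 8 (sole candidate).
H1 = 2 (sole candidate).
C2 = 2 (sole candidate).
H2 = 4 (sole candidate).
B3 = 3 (sole candidate).
G3 = 5: row 3 has {2,3,4,6,8}; col 7 has {1,2,3,4,6,7,8,9}; box has {2,3,4,6,8,9} → only 5 remains.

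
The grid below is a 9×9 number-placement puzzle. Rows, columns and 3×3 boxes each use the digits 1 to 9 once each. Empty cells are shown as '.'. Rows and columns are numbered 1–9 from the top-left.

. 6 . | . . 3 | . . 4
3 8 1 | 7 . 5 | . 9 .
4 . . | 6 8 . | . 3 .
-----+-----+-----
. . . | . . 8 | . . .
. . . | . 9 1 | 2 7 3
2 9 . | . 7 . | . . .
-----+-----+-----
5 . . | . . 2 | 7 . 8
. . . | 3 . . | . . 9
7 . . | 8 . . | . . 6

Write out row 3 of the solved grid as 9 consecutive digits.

425689137

R1C1 = 9: row 1 has {3,4,6}; col 1 has {2,3,4,5,7}; box has {1,3,4,6,8} → only 9 remains.
R2C7 = 6: row 2 has {1,3,5,7,8,9}; col 7 has {2,7}; box has {3,4,9} → only 6 remains.
R2C9 = 2: row 2 has {1,3,5,6,7,8,9}; col 9 has {3,4,6,8,9}; box has {3,4,6,9} → only 2 remains.
R3C6 = 9: row 3 has {3,4,6,8}; col 6 has {1,2,3,5,8}; box has {3,5,6,7,8} → only 9 remains.
R9C6 = 4: row 9 has {6,7,8}; col 6 has {1,2,3,5,8,9}; box has {2,3,8} → only 4 remains.
R2C5 = 4: row 2 has {1,2,3,5,6,7,8,9}; col 5 has {7,8,9}; box has {3,5,6,7,8,9} → only 4 remains.
R6C6 = 6: row 6 has {2,7,9}; col 6 has {1,2,3,4,5,8,9}; box has {1,7,8,9} → only 6 remains.
R8C6 = 7: row 8 has {3,9}; col 6 has {1,2,3,4,5,6,8,9}; box has {2,3,4,8} → only 7 remains.
R1C3 = 7: in row 1, 7 can only go here (every other open cell in that row sees a 7).
R3C9 = 7: in row 3, 7 can only go here (every other open cell in that row sees a 7).
R3C7 = 1: in row 3, 1 can only go here (every other open cell in that row sees a 1).
R4C2 = 7: in row 4, 7 can only go here (every other open cell in that row sees a 7).
R4C7 = 9: in row 4, 9 can only go here (every other open cell in that row sees a 9).
R6C3 = 3: in row 6, 3 can only go here (every other open cell in that row sees a 3).
R4C5 = 3: in row 4, 3 can only go here (every other open cell in that row sees a 3).
R4C4 = 2: in row 4, 2 can only go here (every other open cell in that row sees a 2).
R1C4 = 1: row 1 has {3,4,6,7,9}; col 4 has {2,3,6,7,8}; box has {3,4,5,6,7,8,9} → only 1 remains.
R1C5 = 2: row 1 has {1,3,4,6,7,9}; col 5 has {3,4,7,8,9}; box has {1,3,4,5,6,7,8,9} → only 2 remains.
R7C4 = 9: row 7 has {2,5,7,8}; col 4 has {1,2,3,6,7,8}; box has {2,3,4,7,8} → only 9 remains.
R7C2 = 3: in row 7, 3 can only go here (every other open cell in that row sees a 3).
R9C7 = 3: in row 9, 3 can only go here (every other open cell in that row sees a 3).
R9C3 = 9: in row 9, 9 can only go here (every other open cell in that row sees a 9).
R4C8 = 6: in column 8, 6 can only go here (every other open cell in that column sees a 6).
R4C1 = 1: row 4 has {2,3,6,7,8,9}; col 1 has {2,3,4,5,7,9}; box has {2,3,7,9} → only 1 remains.
R4C9 = 5: row 4 has {1,2,3,6,7,8,9}; col 9 has {2,3,4,6,7,8,9}; box has {2,3,6,7,9} → only 5 remains.
R6C9 = 1: row 6 has {2,3,6,7,9}; col 9 has {2,3,4,5,6,7,8,9}; box has {2,3,5,6,7,9} → only 1 remains.
R4C3 = 4: row 4 has {1,2,3,5,6,7,8,9}; col 3 has {1,3,7,9}; box has {1,2,3,7,9} → only 4 remains.
R5C2 = 5: row 5 has {1,2,3,7,9}; col 2 has {3,6,7,8,9}; box has {1,2,3,4,7,9} → only 5 remains.
R5C4 = 4: row 5 has {1,2,3,5,7,9}; col 4 has {1,2,3,6,7,8,9}; box has {1,2,3,6,7,8,9} → only 4 remains.
R6C4 = 5: row 6 has {1,2,3,6,7,9}; col 4 has {1,2,3,4,6,7,8,9}; box has {1,2,3,4,6,7,8,9} → only 5 remains.
R7C3 = 6: row 7 has {2,3,5,7,8,9}; col 3 has {1,3,4,7,9}; box has {3,5,7,9} → only 6 remains.
R7C5 = 1: row 7 has {2,3,5,6,7,8,9}; col 5 has {2,3,4,7,8,9}; box has {2,3,4,7,8,9} → only 1 remains.
R7C8 = 4: row 7 has {1,2,3,5,6,7,8,9}; col 8 has {3,6,7,9}; box has {3,6,7,8,9} → only 4 remains.
R8C1 = 8: row 8 has {3,7,9}; col 1 has {1,2,3,4,5,7,9}; box has {3,5,6,7,9} → only 8 remains.
R8C3 = 2: row 8 has {3,7,8,9}; col 3 has {1,3,4,6,7,9}; box has {3,5,6,7,8,9} → only 2 remains.
R8C7 = 5: row 8 has {2,3,7,8,9}; col 7 has {1,2,3,6,7,9}; box has {3,4,6,7,8,9} → only 5 remains.
R8C8 = 1: row 8 has {2,3,5,7,8,9}; col 8 has {3,4,6,7,9}; box has {3,4,5,6,7,8,9} → only 1 remains.
R9C2 = 1: row 9 has {3,4,6,7,8,9}; col 2 has {3,5,6,7,8,9}; box has {2,3,5,6,7,8,9} → only 1 remains.
R9C5 = 5: row 9 has {1,3,4,6,7,8,9}; col 5 has {1,2,3,4,7,8,9}; box has {1,2,3,4,7,8,9} → only 5 remains.
R9C8 = 2: row 9 has {1,3,4,5,6,7,8,9}; col 8 has {1,3,4,6,7,9}; box has {1,3,4,5,6,7,8,9} → only 2 remains.
R1C7 = 8: row 1 has {1,2,3,4,6,7,9}; col 7 has {1,2,3,5,6,7,9}; box has {1,2,3,4,6,7,9} → only 8 remains.
R1C8 = 5: row 1 has {1,2,3,4,6,7,8,9}; col 8 has {1,2,3,4,6,7,9}; box has {1,2,3,4,6,7,8,9} → only 5 remains.
R3C2 = 2: row 3 has {1,3,4,6,7,8,9}; col 2 has {1,3,5,6,7,8,9}; box has {1,3,4,6,7,8,9} → only 2 remains.
R3C3 = 5: row 3 has {1,2,3,4,6,7,8,9}; col 3 has {1,2,3,4,6,7,9}; box has {1,2,3,4,6,7,8,9} → only 5 remains.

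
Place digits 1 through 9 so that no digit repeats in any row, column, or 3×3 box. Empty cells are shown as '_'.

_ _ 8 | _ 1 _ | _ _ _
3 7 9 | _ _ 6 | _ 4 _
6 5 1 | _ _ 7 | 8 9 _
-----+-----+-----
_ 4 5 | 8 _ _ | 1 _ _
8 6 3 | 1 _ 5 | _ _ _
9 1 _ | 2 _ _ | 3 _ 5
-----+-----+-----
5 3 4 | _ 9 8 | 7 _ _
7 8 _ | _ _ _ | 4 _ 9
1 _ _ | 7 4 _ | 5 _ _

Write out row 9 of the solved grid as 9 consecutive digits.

196742538

R1C2 = 2 (sole candidate).
R1C7 = 6 (sole candidate).
R2C4 = 5 (sole candidate).
R2C7 = 2 (sole candidate).
R2C9 = 1 (sole candidate).
R3C9 = 3 (sole candidate).
R4C1 = 2 (sole candidate).
R5C5 = 7 (sole candidate).
R5C7 = 9 (sole candidate).
R5C8 = 2 (sole candidate).
R5C9 = 4 (sole candidate).
R6C3 = 7 (sole candidate).
R6C5 = 6 (sole candidate).
R6C6 = 4 (sole candidate).
R6C8 = 8 (sole candidate).
R7C4 = 6 (sole candidate).
R7C8 = 1 (sole candidate).
R7C9 = 2 (sole candidate).
R8C4 = 3 (sole candidate).
R8C8 = 6 (sole candidate).
R9C2 = 9: row 9 has {1,4,5,7}; col 2 has {1,2,3,4,5,6,7,8}; box has {1,3,4,5,7,8} → only 9 remains.
R9C6 = 2: row 9 has {1,4,5,7,9}; col 6 has {4,5,6,7,8}; box has {3,4,6,7,8,9} → only 2 remains.
R9C8 = 3: row 9 has {1,2,4,5,7,9}; col 8 has {1,2,4,6,8,9}; box has {1,2,4,5,6,7,9} → only 3 remains.
R9C9 = 8: row 9 has {1,2,3,4,5,7,9}; col 9 has {1,2,3,4,5,9}; box has {1,2,3,4,5,6,7,9} → only 8 remains.
R1C1 = 4 (sole candidate).
R1C4 = 9 (sole candidate).
R1C6 = 3 (sole candidate).
R1C9 = 7 (sole candidate).
R2C5 = 8 (sole candidate).
R3C4 = 4 (sole candidate).
R3C5 = 2 (sole candidate).
R4C5 = 3 (sole candidate).
R4C6 = 9 (sole candidate).
R4C8 = 7 (sole candidate).
R4C9 = 6 (sole candidate).
R8C3 = 2 (sole candidate).
R8C5 = 5 (sole candidate).
R8C6 = 1 (sole candidate).
R9C3 = 6: row 9 has {1,2,3,4,5,7,8,9}; col 3 has {1,2,3,4,5,7,8,9}; box has {1,2,3,4,5,7,8,9} → only 6 remains.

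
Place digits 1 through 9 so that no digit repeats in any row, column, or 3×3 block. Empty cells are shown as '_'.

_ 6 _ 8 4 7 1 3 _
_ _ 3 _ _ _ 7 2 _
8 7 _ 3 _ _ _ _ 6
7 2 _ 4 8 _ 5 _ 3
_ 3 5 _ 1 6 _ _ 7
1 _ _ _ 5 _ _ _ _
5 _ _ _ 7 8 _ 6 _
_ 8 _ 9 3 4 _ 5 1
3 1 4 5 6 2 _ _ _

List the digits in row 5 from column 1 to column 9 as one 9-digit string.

935216487

row 2, column 5 = 9 (sole candidate).
row 3, column 5 = 2 (sole candidate).
row 4, column 6 = 9 (sole candidate).
row 4, column 8 = 1 (sole candidate).
row 5, column 4 = 2: row 5 has {1,3,5,6,7}; col 4 has {3,4,5,8,9}; box has {1,4,5,6,8,9} → only 2 remains.
row 6, column 4 = 7 (sole candidate).
row 6, column 6 = 3 (sole candidate).
row 7, column 2 = 9 (sole candidate).
row 7, column 3 = 2 (sole candidate).
row 7, column 4 = 1 (sole candidate).
row 7, column 9 = 4 (sole candidate).
row 8, column 1 = 6 (sole candidate).
row 8, column 3 = 7 (sole candidate).
row 8, column 7 = 2 (sole candidate).
row 1, column 3 = 9 (sole candidate).
row 1, column 9 = 5 (sole candidate).
row 2, column 1 = 4 (sole candidate).
row 2, column 2 = 5 (sole candidate).
row 2, column 4 = 6 (sole candidate).
row 2, column 6 = 1 (sole candidate).
row 2, column 9 = 8 (sole candidate).
row 3, column 3 = 1 (sole candidate).
row 3, column 6 = 5 (sole candidate).
row 4, column 3 = 6 (sole candidate).
row 5, column 1 = 9: row 5 has {1,2,3,5,6,7}; col 1 has {1,3,4,5,6,7,8}; box has {1,2,3,5,6,7} → only 9 remains.
row 6, column 2 = 4 (sole candidate).
row 6, column 3 = 8 (sole candidate).
row 6, column 8 = 9 (sole candidate).
row 6, column 9 = 2 (sole candidate).
row 7, column 7 = 3 (sole candidate).
row 9, column 9 = 9 (sole candidate).
row 1, column 1 = 2 (sole candidate).
row 3, column 8 = 4 (sole candidate).
row 5, column 8 = 8: row 5 has {1,2,3,5,6,7,9}; col 8 has {1,2,3,4,5,6,9}; box has {1,2,3,5,7,9} → only 8 remains.
row 6, column 7 = 6 (sole candidate).
row 9, column 7 = 8 (sole candidate).
row 9, column 8 = 7 (sole candidate).
row 3, column 7 = 9 (sole candidate).
row 5, column 7 = 4: row 5 has {1,2,3,5,6,7,8,9}; col 7 has {1,2,3,5,6,7,8,9}; box has {1,2,3,5,6,7,8,9} → only 4 remains.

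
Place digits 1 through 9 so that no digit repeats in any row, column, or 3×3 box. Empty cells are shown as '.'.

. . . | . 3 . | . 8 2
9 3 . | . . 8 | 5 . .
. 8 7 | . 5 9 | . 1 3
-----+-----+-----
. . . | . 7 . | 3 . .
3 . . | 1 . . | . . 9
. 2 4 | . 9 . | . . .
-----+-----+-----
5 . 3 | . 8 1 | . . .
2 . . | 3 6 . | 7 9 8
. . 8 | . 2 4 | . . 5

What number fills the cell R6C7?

R5C5 = 4: row 5 has {1,3,9}; col 5 has {2,3,5,6,7,8,9}; box has {1,7,9} → only 4 remains.
R8C3 = 1: row 8 has {2,3,6,7,8,9}; col 3 has {3,4,7,8}; box has {2,3,5,8} → only 1 remains.
R8C6 = 5: row 8 has {1,2,3,6,7,8,9}; col 6 has {1,4,8,9}; box has {1,2,3,4,6,8} → only 5 remains.
R2C5 = 1: row 2 has {3,5,8,9}; col 5 has {2,3,4,5,6,7,8,9}; box has {3,5,8,9} → only 1 remains.
R8C2 = 4: row 8 has {1,2,3,5,6,7,8,9}; col 2 has {2,3,8}; box has {1,2,3,5,8} → only 4 remains.
R1C7 = 9: in row 1, 9 can only go here (every other open cell in that row sees a 9).
R3C4 = 2: in row 3, 2 can only go here (every other open cell in that row sees a 2).
R2C3 = 2: in row 2, 2 can only go here (every other open cell in that row sees a 2).
R5C7 = 8: in row 5, 8 can only go here (every other open cell in that row sees an 8).
R6C6 = 3: in row 6, 3 can only go here (every other open cell in that row sees a 3).
R9C7 = 1: in row 9, 1 can only go here (every other open cell in that row sees a 1).
R9C8 = 3: in row 9, 3 can only go here (every other open cell in that row sees a 3).
R6C7 = 6: row 6 has {2,3,4,9}; col 7 has {1,3,5,7,8,9}; box has {3,8,9} → only 6 remains.

6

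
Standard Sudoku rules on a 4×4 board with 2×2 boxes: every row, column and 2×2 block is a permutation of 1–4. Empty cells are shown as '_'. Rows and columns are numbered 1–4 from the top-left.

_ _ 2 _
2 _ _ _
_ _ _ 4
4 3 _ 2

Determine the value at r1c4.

1

r3c1 = 1 (sole candidate).
r3c2 = 2 (sole candidate).
r3c3 = 3 (sole candidate).
r4c3 = 1 (sole candidate).
r1c1 = 3 (sole candidate).
r1c4 = 1: row 1 has {2,3}; col 4 has {2,4}; box has {2} → only 1 remains.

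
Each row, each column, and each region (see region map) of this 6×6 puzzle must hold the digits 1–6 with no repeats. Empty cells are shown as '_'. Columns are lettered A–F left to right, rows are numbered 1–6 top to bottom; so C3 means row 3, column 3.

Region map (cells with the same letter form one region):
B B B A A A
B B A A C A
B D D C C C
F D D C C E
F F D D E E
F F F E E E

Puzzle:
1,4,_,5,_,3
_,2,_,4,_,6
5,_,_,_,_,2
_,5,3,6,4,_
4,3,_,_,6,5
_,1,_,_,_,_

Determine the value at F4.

C1 = 6 (sole candidate).
E1 = 2 (sole candidate).
A2 = 3 (sole candidate).
C2 = 1 (sole candidate).
E2 = 5 (sole candidate).
B3 = 6 (sole candidate).
C3 = 4 (sole candidate).
A4 = 2 (sole candidate).
F4 = 1: row 4 has {2,3,4,5,6}; col 6 has {2,3,5,6}; region has {5,6} → only 1 remains.

1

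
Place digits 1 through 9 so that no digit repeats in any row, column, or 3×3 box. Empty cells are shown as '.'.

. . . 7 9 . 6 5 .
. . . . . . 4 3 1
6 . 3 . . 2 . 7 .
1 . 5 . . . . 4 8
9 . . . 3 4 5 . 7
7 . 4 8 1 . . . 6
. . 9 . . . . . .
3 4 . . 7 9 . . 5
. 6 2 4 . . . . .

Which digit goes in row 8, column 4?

row 1, column 9 = 2: row 1 has {5,6,7,9}; col 9 has {1,5,6,7,8}; box has {1,3,4,5,6,7} → only 2 remains.
row 3, column 9 = 9: row 3 has {2,3,6,7}; col 9 has {1,2,5,6,7,8}; box has {1,2,3,4,5,6,7} → only 9 remains.
row 6, column 6 = 5: row 6 has {1,4,6,7,8}; col 6 has {2,4,9}; box has {1,3,4,8} → only 5 remains.
row 9, column 9 = 3: row 9 has {2,4,6}; col 9 has {1,2,5,6,7,8,9}; box has {5} → only 3 remains.
row 3, column 7 = 8: row 3 has {2,3,6,7,9}; col 7 has {4,5,6}; box has {1,2,3,4,5,6,7,9} → only 8 remains.
row 7, column 9 = 4: row 7 has {9}; col 9 has {1,2,3,5,6,7,8,9}; box has {3,5} → only 4 remains.
row 1, column 6 = 3: in row 1, 3 can only go here (every other open cell in that row sees a 3).
row 1, column 1 = 4: in row 1, 4 can only go here (every other open cell in that row sees a 4).
row 2, column 2 = 9: in row 2, 9 can only go here (every other open cell in that row sees a 9).
row 2, column 1 = 2: in row 2, 2 can only go here (every other open cell in that row sees a 2).
row 2, column 3 = 7: in row 2, 7 can only go here (every other open cell in that row sees a 7).
row 3, column 5 = 4: in row 3, 4 can only go here (every other open cell in that row sees a 4).
row 4, column 6 = 7: in row 4, 7 can only go here (every other open cell in that row sees a 7).
row 5, column 8 = 1: in row 5, 1 can only go here (every other open cell in that row sees a 1).
row 7, column 4 = 3: in row 7, 3 can only go here (every other open cell in that row sees a 3).
row 9, column 7 = 7: in row 9, 7 can only go here (every other open cell in that row sees a 7).
row 7, column 2 = 7: in row 7, 7 can only go here (every other open cell in that row sees a 7).
row 9, column 6 = 1: in row 9, 1 can only go here (every other open cell in that row sees a 1).
row 9, column 8 = 9: in row 9, 9 can only go here (every other open cell in that row sees a 9).
row 6, column 8 = 2: row 6 has {1,4,5,6,7,8}; col 8 has {1,3,4,5,7,9}; box has {1,4,5,6,7,8} → only 2 remains.
row 6, column 2 = 3: row 6 has {1,2,4,5,6,7,8}; col 2 has {4,6,7,9}; box has {1,4,5,7,9} → only 3 remains.
row 6, column 7 = 9: row 6 has {1,2,3,4,5,6,7,8}; col 7 has {4,5,6,7,8}; box has {1,2,4,5,6,7,8} → only 9 remains.
row 4, column 2 = 2: row 4 has {1,4,5,7,8}; col 2 has {3,4,6,7,9}; box has {1,3,4,5,7,9} → only 2 remains.
row 4, column 5 = 6: row 4 has {1,2,4,5,7,8}; col 5 has {1,3,4,7,9}; box has {1,3,4,5,7,8} → only 6 remains.
row 4, column 7 = 3: row 4 has {1,2,4,5,6,7,8}; col 7 has {4,5,6,7,8,9}; box has {1,2,4,5,6,7,8,9} → only 3 remains.
row 5, column 2 = 8: row 5 has {1,3,4,5,7,9}; col 2 has {2,3,4,6,7,9}; box has {1,2,3,4,5,7,9} → only 8 remains.
row 5, column 3 = 6: row 5 has {1,3,4,5,7,8,9}; col 3 has {2,3,4,5,7,9}; box has {1,2,3,4,5,7,8,9} → only 6 remains.
row 5, column 4 = 2: row 5 has {1,3,4,5,6,7,8,9}; col 4 has {3,4,7,8}; box has {1,3,4,5,6,7,8} → only 2 remains.
row 8, column 4 = 6: row 8 has {3,4,5,7,9}; col 4 has {2,3,4,7,8}; box has {1,3,4,7,9} → only 6 remains.

6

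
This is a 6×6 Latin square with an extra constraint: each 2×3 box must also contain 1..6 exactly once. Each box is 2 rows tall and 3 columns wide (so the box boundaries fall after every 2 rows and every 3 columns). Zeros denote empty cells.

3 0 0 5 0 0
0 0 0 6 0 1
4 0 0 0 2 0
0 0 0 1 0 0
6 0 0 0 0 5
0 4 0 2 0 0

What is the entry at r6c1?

r1c5 = 4 (sole candidate).
r1c6 = 2 (sole candidate).
r2c5 = 3 (sole candidate).
r3c4 = 3 (sole candidate).
r3c6 = 6 (sole candidate).
r4c5 = 5 (sole candidate).
r4c6 = 4 (sole candidate).
r5c4 = 4 (sole candidate).
r5c5 = 1 (sole candidate).
r6c5 = 6 (sole candidate).
r6c6 = 3 (sole candidate).
r4c1 = 2 (sole candidate).
r2c1 = 5 (sole candidate).
r2c2 = 2 (sole candidate).
r2c3 = 4 (sole candidate).
r5c2 = 3 (sole candidate).
r5c3 = 2 (sole candidate).
r6c1 = 1: row 6 has {2,3,4,6}; col 1 has {2,3,4,5,6}; box has {2,3,4,6} → only 1 remains.

1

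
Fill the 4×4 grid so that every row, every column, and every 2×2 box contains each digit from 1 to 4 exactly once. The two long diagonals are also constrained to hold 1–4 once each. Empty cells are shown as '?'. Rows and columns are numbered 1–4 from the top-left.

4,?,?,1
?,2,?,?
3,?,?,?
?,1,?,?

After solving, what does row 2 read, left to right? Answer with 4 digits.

1234

row 1, column 2 = 3 (sole candidate).
row 1, column 3 = 2 (sole candidate).
row 2, column 1 = 1: row 2 has {2}; col 1 has {3,4}; box has {2,3,4} → only 1 remains.
row 3, column 2 = 4 (sole candidate).
row 3, column 3 = 1 (sole candidate).
row 3, column 4 = 2 (sole candidate).
row 4, column 1 = 2 (sole candidate).
row 4, column 4 = 3 (sole candidate).
row 2, column 3 = 3: row 2 has {1,2}; col 3 has {1,2}; box has {1,2}; anti-diagonal has {1,2,4} → only 3 remains.
row 2, column 4 = 4: row 2 has {1,2,3}; col 4 has {1,2,3}; box has {1,2,3} → only 4 remains.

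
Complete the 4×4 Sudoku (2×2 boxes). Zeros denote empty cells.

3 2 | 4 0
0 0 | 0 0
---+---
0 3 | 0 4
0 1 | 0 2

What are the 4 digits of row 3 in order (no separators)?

2314

R1C4 = 1: row 1 has {2,3,4}; col 4 has {2,4}; box has {4} → only 1 remains.
R2C2 = 4: row 2 has {}; col 2 has {1,2,3}; box has {2,3} → only 4 remains.
R2C4 = 3: row 2 has {4}; col 4 has {1,2,4}; box has {1,4} → only 3 remains.
R3C1 = 2: row 3 has {3,4}; col 1 has {3}; box has {1,3} → only 2 remains.
R3C3 = 1: row 3 has {2,3,4}; col 3 has {4}; box has {2,4} → only 1 remains.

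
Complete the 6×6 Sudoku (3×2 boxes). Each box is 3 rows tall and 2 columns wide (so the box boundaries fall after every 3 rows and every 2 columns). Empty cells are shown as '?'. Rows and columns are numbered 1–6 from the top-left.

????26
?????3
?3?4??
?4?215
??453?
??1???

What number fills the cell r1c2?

5

r3c5 = 5 (sole candidate).
r3c6 = 1 (sole candidate).
r5c6 = 2 (sole candidate).
r6c6 = 4 (sole candidate).
r2c5 = 4 (sole candidate).
r6c5 = 6 (sole candidate).
r6c4 = 3 (sole candidate).
r1c4 = 1 (sole candidate).
r2c4 = 6 (sole candidate).
r3c3 = 2 (sole candidate).
r4c3 = 6 (sole candidate).
r1c2 = 5: row 1 has {1,2,6}; col 2 has {3,4}; box has {3} → only 5 remains.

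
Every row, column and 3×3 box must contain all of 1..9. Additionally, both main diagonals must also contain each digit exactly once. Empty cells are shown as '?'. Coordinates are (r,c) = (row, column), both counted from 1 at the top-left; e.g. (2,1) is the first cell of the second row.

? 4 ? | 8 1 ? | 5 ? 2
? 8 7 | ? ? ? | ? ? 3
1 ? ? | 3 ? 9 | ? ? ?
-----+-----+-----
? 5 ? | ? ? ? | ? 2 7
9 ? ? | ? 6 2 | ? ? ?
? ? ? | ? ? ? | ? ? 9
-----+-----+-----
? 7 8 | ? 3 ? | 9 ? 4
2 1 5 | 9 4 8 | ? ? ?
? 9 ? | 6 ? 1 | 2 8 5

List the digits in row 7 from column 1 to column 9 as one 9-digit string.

678235914

(1,1) = 3: row 1 has {1,2,4,5,8}; col 1 has {1,2,9}; box has {1,4,7,8}; main diagonal has {5,6,8,9} → only 3 remains.
(3,3) = 2: row 3 has {1,3,9}; col 3 has {5,7,8}; box has {1,3,4,7,8}; main diagonal has {3,5,6,8,9} → only 2 remains.
(5,2) = 3: row 5 has {2,6,9}; col 2 has {1,4,5,7,8,9}; box has {5,9} → only 3 remains.
(7,1) = 6: row 7 has {3,4,7,8,9}; col 1 has {1,2,3,9}; box has {1,2,5,7,8,9} → only 6 remains.
(7,6) = 5: row 7 has {3,4,6,7,8,9}; col 6 has {1,2,8,9}; box has {1,3,4,6,8,9} → only 5 remains.
(7,8) = 1: row 7 has {3,4,5,6,7,8,9}; col 8 has {2,8}; box has {2,4,5,8,9} → only 1 remains.
(8,8) = 7: row 8 has {1,2,4,5,8,9}; col 8 has {1,2,8}; box has {1,2,4,5,8,9}; main diagonal has {2,3,5,6,8,9} → only 7 remains.
(8,9) = 6: row 8 has {1,2,4,5,7,8,9}; col 9 has {2,3,4,5,7,9}; box has {1,2,4,5,7,8,9} → only 6 remains.
(9,1) = 4: row 9 has {1,2,5,6,8,9}; col 1 has {1,2,3,6,9}; box has {1,2,5,6,7,8,9}; anti-diagonal has {1,2,6,8} → only 4 remains.
(9,3) = 3: row 9 has {1,2,4,5,6,8,9}; col 3 has {2,5,7,8}; box has {1,2,4,5,6,7,8,9} → only 3 remains.
(9,5) = 7: row 9 has {1,2,3,4,5,6,8,9}; col 5 has {1,3,4,6}; box has {1,3,4,5,6,8,9} → only 7 remains.
(2,1) = 5: row 2 has {3,7,8}; col 1 has {1,2,3,4,6,9}; box has {1,2,3,4,7,8} → only 5 remains.
(2,5) = 2: row 2 has {3,5,7,8}; col 5 has {1,3,4,6,7}; box has {1,3,8,9} → only 2 remains.
(2,8) = 9: row 2 has {2,3,5,7,8}; col 8 has {1,2,7,8}; box has {2,3,5}; anti-diagonal has {1,2,4,6,8} → only 9 remains.
(3,2) = 6: row 3 has {1,2,3,9}; col 2 has {1,3,4,5,7,8,9}; box has {1,2,3,4,5,7,8} → only 6 remains.
(3,5) = 5: row 3 has {1,2,3,6,9}; col 5 has {1,2,3,4,6,7}; box has {1,2,3,8,9} → only 5 remains.
(3,7) = 7: row 3 has {1,2,3,5,6,9}; col 7 has {2,5,9}; box has {2,3,5,9}; anti-diagonal has {1,2,4,6,8,9} → only 7 remains.
(3,8) = 4: row 3 has {1,2,3,5,6,7,9}; col 8 has {1,2,7,8,9}; box has {2,3,5,7,9} → only 4 remains.
(3,9) = 8: row 3 has {1,2,3,4,5,6,7,9}; col 9 has {2,3,4,5,6,7,9}; box has {2,3,4,5,7,9} → only 8 remains.
(4,1) = 8: row 4 has {2,5,7}; col 1 has {1,2,3,4,5,6,9}; box has {3,5,9} → only 8 remains.
(4,5) = 9: row 4 has {2,5,7,8}; col 5 has {1,2,3,4,5,6,7}; box has {2,6} → only 9 remains.
(4,6) = 3: row 4 has {2,5,7,8,9}; col 6 has {1,2,5,8,9}; box has {2,6,9}; anti-diagonal has {1,2,4,6,7,8,9} → only 3 remains.
(5,8) = 5: row 5 has {2,3,6,9}; col 8 has {1,2,4,7,8,9}; box has {2,7,9} → only 5 remains.
(5,9) = 1: row 5 has {2,3,5,6,9}; col 9 has {2,3,4,5,6,7,8,9}; box has {2,5,7,9} → only 1 remains.
(6,1) = 7: row 6 has {9}; col 1 has {1,2,3,4,5,6,8,9}; box has {3,5,8,9} → only 7 remains.
(6,2) = 2: row 6 has {7,9}; col 2 has {1,3,4,5,6,7,8,9}; box has {3,5,7,8,9} → only 2 remains.
(6,4) = 5: row 6 has {2,7,9}; col 4 has {3,6,8,9}; box has {2,3,6,9}; anti-diagonal has {1,2,3,4,6,7,8,9} → only 5 remains.
(6,5) = 8: row 6 has {2,5,7,9}; col 5 has {1,2,3,4,5,6,7,9}; box has {2,3,5,6,9} → only 8 remains.
(6,6) = 4: row 6 has {2,5,7,8,9}; col 6 has {1,2,3,5,8,9}; box has {2,3,5,6,8,9}; main diagonal has {2,3,5,6,7,8,9} → only 4 remains.
(7,4) = 2: row 7 has {1,3,4,5,6,7,8,9}; col 4 has {3,5,6,8,9}; box has {1,3,4,5,6,7,8,9} → only 2 remains.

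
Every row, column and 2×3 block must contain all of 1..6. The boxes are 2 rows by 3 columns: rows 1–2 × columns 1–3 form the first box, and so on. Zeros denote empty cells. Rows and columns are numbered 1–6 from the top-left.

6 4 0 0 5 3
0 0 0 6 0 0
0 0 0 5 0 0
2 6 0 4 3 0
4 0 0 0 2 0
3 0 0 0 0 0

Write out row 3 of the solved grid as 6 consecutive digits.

134562

r3c1 = 1: row 3 has {5}; col 1 has {2,3,4,6}; box has {2,6} → only 1 remains.
r3c2 = 3: row 3 has {1,5}; col 2 has {4,6}; box has {1,2,6} → only 3 remains.
r3c3 = 4: row 3 has {1,3,5}; col 3 has {}; box has {1,2,3,6} → only 4 remains.
r3c5 = 6: row 3 has {1,3,4,5}; col 5 has {2,3,5}; box has {3,4,5} → only 6 remains.
r3c6 = 2: row 3 has {1,3,4,5,6}; col 6 has {3}; box has {3,4,5,6} → only 2 remains.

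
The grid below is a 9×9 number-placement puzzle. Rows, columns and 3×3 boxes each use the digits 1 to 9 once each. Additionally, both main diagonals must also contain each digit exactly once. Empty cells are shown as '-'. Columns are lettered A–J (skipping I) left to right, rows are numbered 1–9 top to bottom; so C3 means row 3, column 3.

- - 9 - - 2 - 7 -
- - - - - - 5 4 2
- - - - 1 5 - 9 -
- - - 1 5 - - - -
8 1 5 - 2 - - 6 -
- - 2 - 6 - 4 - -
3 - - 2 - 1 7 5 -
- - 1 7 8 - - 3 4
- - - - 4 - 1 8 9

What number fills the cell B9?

2

E1 = 3: row 1 has {2,7,9}; col 5 has {1,2,4,5,6,8}; box has {1,2,5} → only 3 remains.
H4 = 2: row 4 has {1,5}; col 8 has {3,4,5,6,7,8,9}; box has {4,6} → only 2 remains.
F6 = 8: row 6 has {2,4,6}; col 6 has {1,2,5}; box has {1,2,5,6}; main diagonal has {1,2,3,7,9} → only 8 remains.
H6 = 1: row 6 has {2,4,6,8}; col 8 has {2,3,4,5,6,7,8,9}; box has {2,4,6} → only 1 remains.
E7 = 9: row 7 has {1,2,3,5,7}; col 5 has {1,2,3,4,5,6,8}; box has {1,2,4,7,8} → only 9 remains.
J7 = 6: row 7 has {1,2,3,5,7,9}; col 9 has {2,4,9}; box has {1,3,4,5,7,8,9} → only 6 remains.
F8 = 6: row 8 has {1,3,4,7,8}; col 6 has {1,2,5,8}; box has {1,2,4,7,8,9} → only 6 remains.
G8 = 2: row 8 has {1,3,4,6,7,8}; col 7 has {1,4,5,7}; box has {1,3,4,5,6,7,8,9} → only 2 remains.
F9 = 3: row 9 has {1,4,8,9}; col 6 has {1,2,5,6,8}; box has {1,2,4,6,7,8,9} → only 3 remains.
B2 = 6: row 2 has {2,4,5}; col 2 has {1}; box has {9}; main diagonal has {1,2,3,7,8,9} → only 6 remains.
E2 = 7: row 2 has {2,4,5,6}; col 5 has {1,2,3,4,5,6,8,9}; box has {1,2,3,5} → only 7 remains.
F2 = 9: row 2 has {2,4,5,6,7}; col 6 has {1,2,3,5,6,8}; box has {1,2,3,5,7} → only 9 remains.
C3 = 4: row 3 has {1,5,9}; col 3 has {1,2,5,9}; box has {6,9}; main diagonal has {1,2,3,6,7,8,9} → only 4 remains.
F4 = 7: row 4 has {1,2,5}; col 6 has {1,2,3,5,6,8,9}; box has {1,2,5,6,8}; anti-diagonal has {2,4} → only 7 remains.
F5 = 4: row 5 has {1,2,5,6,8}; col 6 has {1,2,3,5,6,7,8,9}; box has {1,2,5,6,7,8} → only 4 remains.
C7 = 8: row 7 has {1,2,3,5,6,7,9}; col 3 has {1,2,4,5,9}; box has {1,3}; anti-diagonal has {2,4,7} → only 8 remains.
D9 = 5: row 9 has {1,3,4,8,9}; col 4 has {1,2,7}; box has {1,2,3,4,6,7,8,9} → only 5 remains.
A1 = 5: row 1 has {2,3,7,9}; col 1 has {3,8}; box has {4,6,9}; main diagonal has {1,2,3,4,6,7,8,9} → only 5 remains.
B1 = 8: row 1 has {2,3,5,7,9}; col 2 has {1,6}; box has {4,5,6,9} → only 8 remains.
G1 = 6: row 1 has {2,3,5,7,8,9}; col 7 has {1,2,4,5,7}; box has {2,4,5,7,9} → only 6 remains.
J1 = 1: row 1 has {2,3,5,6,7,8,9}; col 9 has {2,4,6,9}; box has {2,4,5,6,7,9}; anti-diagonal has {2,4,7,8} → only 1 remains.
A2 = 1: row 2 has {2,4,5,6,7,9}; col 1 has {3,5,8}; box has {4,5,6,8,9} → only 1 remains.
C2 = 3: row 2 has {1,2,4,5,6,7,9}; col 3 has {1,2,4,5,8,9}; box has {1,4,5,6,8,9} → only 3 remains.
D2 = 8: row 2 has {1,2,3,4,5,6,7,9}; col 4 has {1,2,5,7}; box has {1,2,3,5,7,9} → only 8 remains.
D3 = 6: row 3 has {1,4,5,9}; col 4 has {1,2,5,7,8}; box has {1,2,3,5,7,8,9} → only 6 remains.
G3 = 3: row 3 has {1,4,5,6,9}; col 7 has {1,2,4,5,6,7}; box has {1,2,4,5,6,7,9}; anti-diagonal has {1,2,4,7,8} → only 3 remains.
J3 = 8: row 3 has {1,3,4,5,6,9}; col 9 has {1,2,4,6,9}; box has {1,2,3,4,5,6,7,9} → only 8 remains.
C4 = 6: row 4 has {1,2,5,7}; col 3 has {1,2,3,4,5,8,9}; box has {1,2,5,8} → only 6 remains.
J4 = 3: row 4 has {1,2,5,6,7}; col 9 has {1,2,4,6,8,9}; box has {1,2,4,6} → only 3 remains.
G5 = 9: row 5 has {1,2,4,5,6,8}; col 7 has {1,2,3,4,5,6,7}; box has {1,2,3,4,6} → only 9 remains.
J5 = 7: row 5 has {1,2,4,5,6,8,9}; col 9 has {1,2,3,4,6,8,9}; box has {1,2,3,4,6,9} → only 7 remains.
D6 = 9: row 6 has {1,2,4,6,8}; col 4 has {1,2,5,6,7,8}; box has {1,2,4,5,6,7,8}; anti-diagonal has {1,2,3,4,7,8} → only 9 remains.
J6 = 5: row 6 has {1,2,4,6,8,9}; col 9 has {1,2,3,4,6,7,8,9}; box has {1,2,3,4,6,7,9} → only 5 remains.
B7 = 4: row 7 has {1,2,3,5,6,7,8,9}; col 2 has {1,6,8}; box has {1,3,8} → only 4 remains.
A8 = 9: row 8 has {1,2,3,4,6,7,8}; col 1 has {1,3,5,8}; box has {1,3,4,8} → only 9 remains.
B8 = 5: row 8 has {1,2,3,4,6,7,8,9}; col 2 has {1,4,6,8}; box has {1,3,4,8,9}; anti-diagonal has {1,2,3,4,7,8,9} → only 5 remains.
A9 = 6: row 9 has {1,3,4,5,8,9}; col 1 has {1,3,5,8,9}; box has {1,3,4,5,8,9}; anti-diagonal has {1,2,3,4,5,7,8,9} → only 6 remains.
C9 = 7: row 9 has {1,3,4,5,6,8,9}; col 3 has {1,2,3,4,5,6,8,9}; box has {1,3,4,5,6,8,9} → only 7 remains.
D1 = 4: row 1 has {1,2,3,5,6,7,8,9}; col 4 has {1,2,5,6,7,8,9}; box has {1,2,3,5,6,7,8,9} → only 4 remains.
A4 = 4: row 4 has {1,2,3,5,6,7}; col 1 has {1,3,5,6,8,9}; box has {1,2,5,6,8} → only 4 remains.
B4 = 9: row 4 has {1,2,3,4,5,6,7}; col 2 has {1,4,5,6,8}; box has {1,2,4,5,6,8} → only 9 remains.
G4 = 8: row 4 has {1,2,3,4,5,6,7,9}; col 7 has {1,2,3,4,5,6,7,9}; box has {1,2,3,4,5,6,7,9} → only 8 remains.
D5 = 3: row 5 has {1,2,4,5,6,7,8,9}; col 4 has {1,2,4,5,6,7,8,9}; box has {1,2,4,5,6,7,8,9} → only 3 remains.
A6 = 7: row 6 has {1,2,4,5,6,8,9}; col 1 has {1,3,4,5,6,8,9}; box has {1,2,4,5,6,8,9} → only 7 remains.
B6 = 3: row 6 has {1,2,4,5,6,7,8,9}; col 2 has {1,4,5,6,8,9}; box has {1,2,4,5,6,7,8,9} → only 3 remains.
B9 = 2: row 9 has {1,3,4,5,6,7,8,9}; col 2 has {1,3,4,5,6,8,9}; box has {1,3,4,5,6,7,8,9} → only 2 remains.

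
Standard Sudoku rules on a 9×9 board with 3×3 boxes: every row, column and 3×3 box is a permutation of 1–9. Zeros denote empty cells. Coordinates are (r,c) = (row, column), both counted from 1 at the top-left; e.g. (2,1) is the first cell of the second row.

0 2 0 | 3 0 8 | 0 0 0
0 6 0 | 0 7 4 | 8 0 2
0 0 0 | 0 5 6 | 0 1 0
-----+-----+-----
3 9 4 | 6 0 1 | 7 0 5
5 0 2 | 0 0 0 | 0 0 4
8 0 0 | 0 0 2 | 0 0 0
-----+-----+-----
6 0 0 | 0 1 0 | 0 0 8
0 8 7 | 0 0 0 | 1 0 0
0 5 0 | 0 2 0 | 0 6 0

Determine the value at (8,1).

(1,5) = 9: row 1 has {2,3,8}; col 5 has {1,2,5,7}; box has {3,4,5,6,7,8} → only 9 remains.
(2,4) = 1: row 2 has {2,4,6,7,8}; col 4 has {3,6}; box has {3,4,5,6,7,8,9} → only 1 remains.
(3,4) = 2: row 3 has {1,5,6}; col 4 has {1,3,6}; box has {1,3,4,5,6,7,8,9} → only 2 remains.
(4,5) = 8: row 4 has {1,3,4,5,6,7,9}; col 5 has {1,2,5,7,9}; box has {1,2,6} → only 8 remains.
(4,8) = 2: row 4 has {1,3,4,5,6,7,8,9}; col 8 has {1,6}; box has {4,5,7} → only 2 remains.
(5,5) = 3: row 5 has {2,4,5}; col 5 has {1,2,5,7,8,9}; box has {1,2,6,8} → only 3 remains.
(6,5) = 4: row 6 has {2,8}; col 5 has {1,2,3,5,7,8,9}; box has {1,2,3,6,8} → only 4 remains.
(8,5) = 6: row 8 has {1,7,8}; col 5 has {1,2,3,4,5,7,8,9}; box has {1,2} → only 6 remains.
(2,1) = 9: row 2 has {1,2,4,6,7,8}; col 1 has {3,5,6,8}; box has {2,6} → only 9 remains.
(3,3) = 8: in row 3, 8 can only go here (every other open cell in that row sees an 8).
(5,2) = 1: in row 5, 1 can only go here (every other open cell in that row sees a 1).
(5,7) = 6: in row 5, 6 can only go here (every other open cell in that row sees a 6).
(5,8) = 8: in row 5, 8 can only go here (every other open cell in that row sees an 8).
(6,2) = 7: row 6 has {2,4,8}; col 2 has {1,2,5,6,8,9}; box has {1,2,3,4,5,8,9} → only 7 remains.
(6,3) = 6: row 6 has {2,4,7,8}; col 3 has {2,4,7,8}; box has {1,2,3,4,5,7,8,9} → only 6 remains.
(1,9) = 6: in row 1, 6 can only go here (every other open cell in that row sees a 6).
(6,9) = 1: in row 6, 1 can only go here (every other open cell in that row sees a 1).
(6,4) = 5: in row 6, 5 can only go here (every other open cell in that row sees a 5).
(7,7) = 2: in row 7, 2 can only go here (every other open cell in that row sees a 2).
(8,1) = 2: in row 8, 2 can only go here (every other open cell in that row sees a 2).

2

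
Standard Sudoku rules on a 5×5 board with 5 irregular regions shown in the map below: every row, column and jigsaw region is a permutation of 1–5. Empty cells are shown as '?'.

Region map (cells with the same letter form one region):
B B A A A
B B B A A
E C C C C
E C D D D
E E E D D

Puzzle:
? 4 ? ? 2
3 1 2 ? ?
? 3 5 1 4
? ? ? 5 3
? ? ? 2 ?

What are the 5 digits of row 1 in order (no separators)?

r1c1 = 5: row 1 has {2,4}; col 1 has {3}; region has {1,2,3,4} → only 5 remains.
r1c4 = 3: row 1 has {2,4,5}; col 4 has {1,2,5}; region has {2} → only 3 remains.
r2c4 = 4 (sole candidate).
r2c5 = 5 (sole candidate).
r3c1 = 2 (sole candidate).
r4c2 = 2 (sole candidate).
r5c2 = 5 (sole candidate).
r5c5 = 1 (sole candidate).
r1c3 = 1: row 1 has {2,3,4,5}; col 3 has {2,5}; region has {2,3,4,5} → only 1 remains.

54132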